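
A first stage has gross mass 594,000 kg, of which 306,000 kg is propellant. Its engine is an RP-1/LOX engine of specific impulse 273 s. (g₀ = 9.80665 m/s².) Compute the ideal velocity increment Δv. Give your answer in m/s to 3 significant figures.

Δv ≈ 1940 m/s

v_e = Isp · g₀ = 273 × 9.80665 = 2677.2 m/s.
m_f = m₀ − m_prop = 594,000 − 306,000 = 288,000 kg.
Rocket equation: Δv = v_e · ln(m₀/m_f) = 2677.2 × ln(2.062) = 2677.2 × 0.7239 ≈ 1938.1 m/s.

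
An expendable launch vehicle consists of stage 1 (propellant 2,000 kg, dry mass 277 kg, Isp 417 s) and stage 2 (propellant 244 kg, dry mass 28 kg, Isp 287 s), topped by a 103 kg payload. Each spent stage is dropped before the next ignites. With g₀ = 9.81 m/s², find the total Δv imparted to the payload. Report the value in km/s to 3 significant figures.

Δv ≈ 8.70 km/s

Ignition mass of stage 1 = 2,000+277 + 244+28 + 103 = 2,652 kg.
Stage 1: m₀ = 2,652 kg, m_f = 2,652 − 2,000 = 652 kg; Δv = 417×9.81×ln(4.067) = 4090.8×1.4030 ≈ 5739 m/s.
Stage 2: m₀ = 375 kg, m_f = 375 − 244 = 131 kg; Δv = 287×9.81×ln(2.863) = 2815.5×1.0517 ≈ 2961 m/s.
Total Δv = 5739 + 2961 = 8700 m/s.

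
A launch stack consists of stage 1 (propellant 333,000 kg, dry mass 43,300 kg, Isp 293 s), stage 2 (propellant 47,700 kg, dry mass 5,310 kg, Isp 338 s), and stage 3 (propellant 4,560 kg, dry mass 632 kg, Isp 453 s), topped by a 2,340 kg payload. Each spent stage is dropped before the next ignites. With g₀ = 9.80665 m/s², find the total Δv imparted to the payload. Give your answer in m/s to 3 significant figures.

Ignition mass of stage 1 = 333,000+43,300 + 47,700+5,310 + 4,560+632 + 2,340 = 436,842 kg.
Stage 1: m₀ = 436,842 kg, m_f = 436,842 − 333,000 = 103,842 kg; Δv = 293×9.80665×ln(4.207) = 2873.3×1.4367 ≈ 4128 m/s.
Stage 2: m₀ = 60,542 kg, m_f = 60,542 − 47,700 = 12,842 kg; Δv = 338×9.80665×ln(4.714) = 3314.6×1.5506 ≈ 5140 m/s.
Stage 3: m₀ = 7,532 kg, m_f = 7,532 − 4,560 = 2,972 kg; Δv = 453×9.80665×ln(2.534) = 4442.4×0.9299 ≈ 4131 m/s.
Total Δv = 4128 + 5140 + 4131 = 13399 m/s.

Δv ≈ 13400 m/s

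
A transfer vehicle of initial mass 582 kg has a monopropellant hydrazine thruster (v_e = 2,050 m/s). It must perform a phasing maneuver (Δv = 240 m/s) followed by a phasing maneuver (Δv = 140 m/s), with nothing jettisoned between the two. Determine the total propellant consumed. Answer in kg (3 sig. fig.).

After the first burn: m = 582 × exp(−240/2050.0) = 582 × 0.88952 = 517.701 kg.
After the second burn: m = 517.701 × exp(−140/2050.0) = 517.701 × 0.93399 = 483.528 kg.
Total propellant = m₀ − m_final = 582 − 483.528 = 98.472 kg.

total propellant consumed ≈ 98.5 kg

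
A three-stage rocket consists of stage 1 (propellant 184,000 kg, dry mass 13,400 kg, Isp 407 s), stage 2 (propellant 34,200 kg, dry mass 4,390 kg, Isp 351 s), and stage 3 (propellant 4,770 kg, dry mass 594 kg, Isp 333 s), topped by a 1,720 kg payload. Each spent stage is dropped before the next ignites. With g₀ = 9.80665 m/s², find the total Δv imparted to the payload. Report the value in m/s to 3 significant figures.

Ignition mass of stage 1 = 184,000+13,400 + 34,200+4,390 + 4,770+594 + 1,720 = 243,074 kg.
Stage 1: m₀ = 243,074 kg, m_f = 243,074 − 184,000 = 59,074 kg; Δv = 407×9.80665×ln(4.115) = 3991.3×1.4146 ≈ 5646 m/s.
Stage 2: m₀ = 45,674 kg, m_f = 45,674 − 34,200 = 11,474 kg; Δv = 351×9.80665×ln(3.981) = 3442.1×1.3814 ≈ 4755 m/s.
Stage 3: m₀ = 7,084 kg, m_f = 7,084 − 4,770 = 2,314 kg; Δv = 333×9.80665×ln(3.061) = 3265.6×1.1189 ≈ 3654 m/s.
Total Δv = 5646 + 4755 + 3654 = 14055 m/s.

Δv ≈ 14100 m/s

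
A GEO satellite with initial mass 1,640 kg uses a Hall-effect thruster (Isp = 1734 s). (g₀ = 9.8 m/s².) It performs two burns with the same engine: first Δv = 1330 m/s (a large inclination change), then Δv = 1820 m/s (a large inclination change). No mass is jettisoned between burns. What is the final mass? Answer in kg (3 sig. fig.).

v_e = Isp · g₀ = 1734 × 9.8 = 16993.2 m/s.
After the first burn: m = 1640 × exp(−1330/16993.2) = 1640 × 0.92472 = 1,516.54 kg.
After the second burn: m = 1,516.54 × exp(−1820/16993.2) = 1,516.54 × 0.89843 = 1,362.51 kg.

final mass ≈ 1360 kg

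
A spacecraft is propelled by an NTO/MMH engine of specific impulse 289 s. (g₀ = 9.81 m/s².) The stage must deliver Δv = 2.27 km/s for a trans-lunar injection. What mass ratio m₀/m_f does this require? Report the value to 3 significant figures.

v_e = Isp · g₀ = 289 × 9.81 = 2835.1 m/s.
m₀/m_f = exp(Δv / v_e) = exp(2270 / 2835.1) = exp(0.8007) = 2.2271.

mass ratio ≈ 2.23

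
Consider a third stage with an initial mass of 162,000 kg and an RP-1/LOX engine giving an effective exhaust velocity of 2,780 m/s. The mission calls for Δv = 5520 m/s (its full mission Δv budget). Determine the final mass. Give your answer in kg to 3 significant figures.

m₀/m_f = exp(Δv / v_e) = exp(5520 / 2780.0) = exp(1.9856) = 7.2835.
m_f = m₀ / 7.2835 = 162,000 / 7.2835 = 22,242.1 kg.

final mass ≈ 22200 kg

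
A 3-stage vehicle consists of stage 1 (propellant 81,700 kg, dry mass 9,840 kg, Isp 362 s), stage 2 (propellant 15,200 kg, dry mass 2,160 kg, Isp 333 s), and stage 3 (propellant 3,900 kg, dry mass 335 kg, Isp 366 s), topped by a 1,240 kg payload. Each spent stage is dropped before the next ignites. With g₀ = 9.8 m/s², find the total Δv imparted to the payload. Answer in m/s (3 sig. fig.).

Δv ≈ 12500 m/s

Ignition mass of stage 1 = 81,700+9,840 + 15,200+2,160 + 3,900+335 + 1,240 = 114,375 kg.
Stage 1: m₀ = 114,375 kg, m_f = 114,375 − 81,700 = 32,675 kg; Δv = 362×9.8×ln(3.5) = 3547.6×1.2529 ≈ 4445 m/s.
Stage 2: m₀ = 22,835 kg, m_f = 22,835 − 15,200 = 7,635 kg; Δv = 333×9.8×ln(2.991) = 3263.4×1.0956 ≈ 3575 m/s.
Stage 3: m₀ = 5,475 kg, m_f = 5,475 − 3,900 = 1,575 kg; Δv = 366×9.8×ln(3.476) = 3586.8×1.2459 ≈ 4469 m/s.
Total Δv = 4445 + 3575 + 4469 = 12489 m/s.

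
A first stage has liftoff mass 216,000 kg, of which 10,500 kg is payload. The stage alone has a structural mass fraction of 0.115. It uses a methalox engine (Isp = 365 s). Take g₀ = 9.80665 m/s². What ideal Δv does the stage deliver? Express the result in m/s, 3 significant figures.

Δv ≈ 6600 m/s

Stage wet mass = m₀ − payload = 216,000 − 10,500 = 205,500 kg.
Stage dry mass = ε × stage wet mass = 0.115 × 205,500 = 23,632.5 kg.
Burnout mass m_f = stage dry + payload = 23,632.5 + 10,500 = 34,132.5 kg.
v_e = Isp · g₀ = 365 × 9.80665 = 3579.4 m/s.
From the ideal rocket equation, Δv = v_e · ln(216,000/34,132.5) = 3579.4 × ln(6.328) = 3579.4 × 1.8450 ≈ 6604 m/s.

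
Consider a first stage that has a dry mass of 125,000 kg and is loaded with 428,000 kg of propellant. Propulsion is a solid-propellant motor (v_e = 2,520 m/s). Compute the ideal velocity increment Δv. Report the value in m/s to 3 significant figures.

Δv ≈ 3750 m/s

m₀ = m_dry + m_prop = 125,000 + 428,000 = 553,000 kg.
Δv = v_e · ln(m₀/m_f) = 2520.0 × ln(4.424) = 2520.0 × 1.4870 ≈ 3747.4 m/s.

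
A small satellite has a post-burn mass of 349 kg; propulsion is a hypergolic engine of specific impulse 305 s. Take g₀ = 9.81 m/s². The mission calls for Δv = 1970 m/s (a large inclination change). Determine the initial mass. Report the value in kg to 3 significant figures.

v_e = Isp · g₀ = 305 × 9.81 = 2992.1 m/s.
Rocket equation: m₀/m_f = exp(Δv / v_e) = exp(1970 / 2992.1) = exp(0.6584) = 1.9317.
m₀ = m_f × 1.9317 = 349 × 1.9317 = 674.163 kg.

initial mass ≈ 674 kg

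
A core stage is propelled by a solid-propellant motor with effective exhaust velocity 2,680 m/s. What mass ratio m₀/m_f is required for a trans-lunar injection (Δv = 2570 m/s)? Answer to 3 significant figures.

m₀/m_f = exp(Δv / v_e) = exp(2570 / 2680.0) = exp(0.9590) = 2.6090.

mass ratio ≈ 2.61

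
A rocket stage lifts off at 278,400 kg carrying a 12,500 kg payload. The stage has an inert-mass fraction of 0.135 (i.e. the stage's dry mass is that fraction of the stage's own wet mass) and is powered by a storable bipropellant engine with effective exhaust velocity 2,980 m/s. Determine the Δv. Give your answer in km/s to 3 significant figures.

Δv ≈ 5.21 km/s

Stage wet mass = m₀ − payload = 278,400 − 12,500 = 265,900 kg.
Stage dry mass = ε × stage wet mass = 0.135 × 265,900 = 35,896.5 kg.
Burnout mass m_f = stage dry + payload = 35,896.5 + 12,500 = 48,396.5 kg.
From the ideal rocket equation, Δv = v_e · ln(278,400/48,396.5) = 2980.0 × ln(5.752) = 2980.0 × 1.7496 ≈ 5214 m/s.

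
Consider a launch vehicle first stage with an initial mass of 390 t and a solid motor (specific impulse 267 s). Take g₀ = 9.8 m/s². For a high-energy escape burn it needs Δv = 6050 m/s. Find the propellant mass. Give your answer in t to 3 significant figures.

propellant mass ≈ 351 t

v_e = Isp · g₀ = 267 × 9.8 = 2616.6 m/s.
m₀/m_f = exp(Δv / v_e) = exp(6050 / 2616.6) = exp(2.3122) = 10.0962.
m_f = 390 / 10.0962 = 38.6284 t, so propellant = m₀ − m_f = 390 − 38.6284 = 351.3716 t.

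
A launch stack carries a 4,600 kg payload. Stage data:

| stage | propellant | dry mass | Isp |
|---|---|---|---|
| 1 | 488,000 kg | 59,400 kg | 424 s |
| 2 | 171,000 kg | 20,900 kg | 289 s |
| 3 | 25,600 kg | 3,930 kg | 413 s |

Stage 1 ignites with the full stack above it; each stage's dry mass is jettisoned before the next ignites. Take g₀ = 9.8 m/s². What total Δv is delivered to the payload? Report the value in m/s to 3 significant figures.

Δv ≈ 13800 m/s

Ignition mass of stage 1 = 488,000+59,400 + 171,000+20,900 + 25,600+3,930 + 4,600 = 773,430 kg.
Stage 1: m₀ = 773,430 kg, m_f = 773,430 − 488,000 = 285,430 kg; Δv = 424×9.8×ln(2.71) = 4155.2×0.9968 ≈ 4142 m/s.
Stage 2: m₀ = 226,030 kg, m_f = 226,030 − 171,000 = 55,030 kg; Δv = 289×9.8×ln(4.107) = 2832.2×1.4128 ≈ 4001 m/s.
Stage 3: m₀ = 34,130 kg, m_f = 34,130 − 25,600 = 8,530 kg; Δv = 413×9.8×ln(4.001) = 4047.4×1.3866 ≈ 5612 m/s.
Total Δv = 4142 + 4001 + 5612 = 13755 m/s.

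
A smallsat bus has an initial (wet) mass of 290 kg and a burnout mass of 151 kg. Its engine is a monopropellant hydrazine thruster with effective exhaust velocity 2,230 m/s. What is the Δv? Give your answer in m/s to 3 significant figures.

Δv ≈ 1460 m/s

Rocket equation: Δv = v_e · ln(m₀/m_f) = 2230.0 × ln(1.921) = 2230.0 × 0.6526 ≈ 1455.3 m/s.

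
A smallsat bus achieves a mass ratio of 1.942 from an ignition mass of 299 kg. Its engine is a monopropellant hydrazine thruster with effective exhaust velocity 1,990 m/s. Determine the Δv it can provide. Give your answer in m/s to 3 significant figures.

Δv ≈ 1320 m/s

Using Δv = v_e ln(m₀/m_f): Δv = v_e · ln(1.942) = 1990.0 × 0.6637 ≈ 1320.8 m/s.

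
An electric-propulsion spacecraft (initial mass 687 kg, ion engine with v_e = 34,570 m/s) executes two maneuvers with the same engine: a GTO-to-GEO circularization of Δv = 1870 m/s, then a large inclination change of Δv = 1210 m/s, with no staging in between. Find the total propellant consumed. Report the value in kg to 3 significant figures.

total propellant consumed ≈ 58.6 kg

After the first burn: m = 687 × exp(−1870/34570.0) = 687 × 0.94734 = 650.823 kg.
After the second burn: m = 650.823 × exp(−1210/34570.0) = 650.823 × 0.96560 = 628.435 kg.
Total propellant = m₀ − m_final = 687 − 628.435 = 58.565 kg.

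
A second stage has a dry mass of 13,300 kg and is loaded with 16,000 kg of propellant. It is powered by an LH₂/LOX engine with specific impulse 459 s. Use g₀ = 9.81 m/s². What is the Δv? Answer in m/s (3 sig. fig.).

v_e = Isp · g₀ = 459 × 9.81 = 4502.8 m/s.
m₀ = m_dry + m_prop = 13,300 + 16,000 = 29,300 kg.
Δv = v_e · ln(m₀/m_f) = 4502.8 × ln(2.203) = 4502.8 × 0.7898 ≈ 3556.4 m/s.

Δv ≈ 3560 m/s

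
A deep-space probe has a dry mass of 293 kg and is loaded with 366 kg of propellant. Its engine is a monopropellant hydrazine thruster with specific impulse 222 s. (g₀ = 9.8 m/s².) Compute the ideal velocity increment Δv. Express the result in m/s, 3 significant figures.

Δv ≈ 1760 m/s

v_e = Isp · g₀ = 222 × 9.8 = 2175.6 m/s.
m₀ = m_dry + m_prop = 293 + 366 = 659 kg.
Rocket equation: Δv = v_e · ln(m₀/m_f) = 2175.6 × ln(2.249) = 2175.6 × 0.8106 ≈ 1763.4 m/s.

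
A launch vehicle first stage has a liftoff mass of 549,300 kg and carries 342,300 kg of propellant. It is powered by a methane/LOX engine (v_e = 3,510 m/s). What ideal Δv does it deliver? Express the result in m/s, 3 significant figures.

Δv ≈ 3430 m/s

m_f = m₀ − m_prop = 549,300 − 342,300 = 207,000 kg.
Δv = v_e · ln(m₀/m_f) = 3510.0 × ln(2.654) = 3510.0 × 0.9759 ≈ 3425.5 m/s.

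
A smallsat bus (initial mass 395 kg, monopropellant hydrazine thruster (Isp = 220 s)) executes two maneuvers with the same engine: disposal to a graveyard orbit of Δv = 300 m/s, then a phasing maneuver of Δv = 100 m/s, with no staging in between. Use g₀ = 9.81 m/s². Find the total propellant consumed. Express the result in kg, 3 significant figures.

total propellant consumed ≈ 66.8 kg

v_e = Isp · g₀ = 220 × 9.81 = 2158.2 m/s.
After the first burn: m = 395 × exp(−300/2158.2) = 395 × 0.87022 = 343.737 kg.
After the second burn: m = 343.737 × exp(−100/2158.2) = 343.737 × 0.95472 = 328.173 kg.
Total propellant = m₀ − m_final = 395 − 328.173 = 66.827 kg.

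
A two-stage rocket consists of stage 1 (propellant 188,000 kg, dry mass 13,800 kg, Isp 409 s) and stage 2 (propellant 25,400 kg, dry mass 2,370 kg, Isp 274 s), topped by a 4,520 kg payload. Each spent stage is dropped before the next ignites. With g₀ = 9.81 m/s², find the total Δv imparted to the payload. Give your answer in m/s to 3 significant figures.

Ignition mass of stage 1 = 188,000+13,800 + 25,400+2,370 + 4,520 = 234,090 kg.
Stage 1: m₀ = 234,090 kg, m_f = 234,090 − 188,000 = 46,090 kg; Δv = 409×9.81×ln(5.079) = 4012.3×1.6251 ≈ 6520 m/s.
Stage 2: m₀ = 32,290 kg, m_f = 32,290 − 25,400 = 6,890 kg; Δv = 274×9.81×ln(4.687) = 2687.9×1.5447 ≈ 4152 m/s.
Total Δv = 6520 + 4152 = 10672 m/s.

Δv ≈ 10700 m/s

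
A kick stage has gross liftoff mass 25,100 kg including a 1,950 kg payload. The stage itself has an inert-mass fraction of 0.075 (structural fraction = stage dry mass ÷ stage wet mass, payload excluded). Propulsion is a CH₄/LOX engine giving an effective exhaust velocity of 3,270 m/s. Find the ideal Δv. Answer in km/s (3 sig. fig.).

Δv ≈ 6.27 km/s

Stage wet mass = m₀ − payload = 25,100 − 1,950 = 23,150 kg.
Stage dry mass = ε × stage wet mass = 0.075 × 23,150 = 1,736.25 kg.
Burnout mass m_f = stage dry + payload = 1,736.25 + 1,950 = 3,686.25 kg.
Δv = v_e · ln(25,100/3,686.25) = 3270.0 × ln(6.809) = 3270.0 × 1.9183 ≈ 6273 m/s.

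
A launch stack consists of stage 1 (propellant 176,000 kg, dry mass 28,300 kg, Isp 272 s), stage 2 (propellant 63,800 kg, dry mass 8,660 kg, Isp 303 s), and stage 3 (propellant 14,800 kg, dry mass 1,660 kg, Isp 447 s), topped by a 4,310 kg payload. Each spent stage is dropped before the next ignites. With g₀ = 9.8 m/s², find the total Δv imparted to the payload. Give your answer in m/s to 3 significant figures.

Δv ≈ 11300 m/s

Ignition mass of stage 1 = 176,000+28,300 + 63,800+8,660 + 14,800+1,660 + 4,310 = 297,530 kg.
Stage 1: m₀ = 297,530 kg, m_f = 297,530 − 176,000 = 121,530 kg; Δv = 272×9.8×ln(2.448) = 2665.6×0.8954 ≈ 2387 m/s.
Stage 2: m₀ = 93,230 kg, m_f = 93,230 − 63,800 = 29,430 kg; Δv = 303×9.8×ln(3.168) = 2969.4×1.1531 ≈ 3424 m/s.
Stage 3: m₀ = 20,770 kg, m_f = 20,770 − 14,800 = 5,970 kg; Δv = 447×9.8×ln(3.479) = 4380.6×1.2468 ≈ 5462 m/s.
Total Δv = 2387 + 3424 + 5462 = 11273 m/s.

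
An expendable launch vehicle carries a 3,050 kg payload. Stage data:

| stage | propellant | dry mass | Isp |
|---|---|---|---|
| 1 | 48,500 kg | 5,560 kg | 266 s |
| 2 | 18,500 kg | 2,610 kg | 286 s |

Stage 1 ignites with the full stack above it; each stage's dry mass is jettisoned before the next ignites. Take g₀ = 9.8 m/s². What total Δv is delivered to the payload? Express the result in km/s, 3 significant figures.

Ignition mass of stage 1 = 48,500+5,560 + 18,500+2,610 + 3,050 = 78,220 kg.
Stage 1: m₀ = 78,220 kg, m_f = 78,220 − 48,500 = 29,720 kg; Δv = 266×9.8×ln(2.632) = 2606.8×0.9677 ≈ 2523 m/s.
Stage 2: m₀ = 24,160 kg, m_f = 24,160 − 18,500 = 5,660 kg; Δv = 286×9.8×ln(4.269) = 2802.8×1.4513 ≈ 4068 m/s.
Total Δv = 2523 + 4068 = 6591 m/s.

Δv ≈ 6.59 km/s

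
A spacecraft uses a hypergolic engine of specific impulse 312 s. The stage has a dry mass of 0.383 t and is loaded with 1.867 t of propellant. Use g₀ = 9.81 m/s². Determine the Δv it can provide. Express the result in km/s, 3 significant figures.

v_e = Isp · g₀ = 312 × 9.81 = 3060.7 m/s.
m₀ = m_dry + m_prop = 0.383 + 1.867 = 2.25 t.
By the Tsiolkovsky rocket equation, Δv = v_e · ln(m₀/m_f) = 3060.7 × ln(5.875) = 3060.7 × 1.7707 ≈ 5419.5 m/s.

Δv ≈ 5.42 km/s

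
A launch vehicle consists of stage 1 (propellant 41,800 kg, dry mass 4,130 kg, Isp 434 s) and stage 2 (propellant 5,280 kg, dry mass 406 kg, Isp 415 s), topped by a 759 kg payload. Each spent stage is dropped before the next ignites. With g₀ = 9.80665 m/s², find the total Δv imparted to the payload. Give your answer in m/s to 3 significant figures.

Δv ≈ 13800 m/s

Ignition mass of stage 1 = 41,800+4,130 + 5,280+406 + 759 = 52,375 kg.
Stage 1: m₀ = 52,375 kg, m_f = 52,375 − 41,800 = 10,575 kg; Δv = 434×9.80665×ln(4.953) = 4256.1×1.5999 ≈ 6809 m/s.
Stage 2: m₀ = 6,445 kg, m_f = 6,445 − 5,280 = 1,165 kg; Δv = 415×9.80665×ln(5.532) = 4069.8×1.7106 ≈ 6962 m/s.
Total Δv = 6809 + 6962 = 13771 m/s.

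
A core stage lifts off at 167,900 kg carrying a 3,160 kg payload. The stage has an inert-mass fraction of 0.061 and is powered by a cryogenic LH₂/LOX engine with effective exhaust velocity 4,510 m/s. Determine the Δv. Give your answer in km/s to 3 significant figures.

Stage wet mass = m₀ − payload = 167,900 − 3,160 = 164,740 kg.
Stage dry mass = ε × stage wet mass = 0.061 × 164,740 = 10,049.1 kg.
Burnout mass m_f = stage dry + payload = 10,049.1 + 3,160 = 13,209.1 kg.
From the ideal rocket equation, Δv = v_e · ln(167,900/13,209.1) = 4510.0 × ln(12.71) = 4510.0 × 2.5425 ≈ 11467 m/s.

Δv ≈ 11.5 km/s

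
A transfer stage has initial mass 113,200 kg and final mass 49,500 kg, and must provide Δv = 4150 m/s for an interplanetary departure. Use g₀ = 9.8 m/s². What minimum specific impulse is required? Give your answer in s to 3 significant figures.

Isp ≈ 512 s

ln(m₀/m_f) = ln(113200/49500) = ln(2.287) = 0.8272.
Rocket equation: v_e = Δv / ln(m₀/m_f) = 4150 / 0.8272 = 5017.0 m/s.
Isp = v_e / g₀ = 5017.0 / 9.8 = 511.9 s.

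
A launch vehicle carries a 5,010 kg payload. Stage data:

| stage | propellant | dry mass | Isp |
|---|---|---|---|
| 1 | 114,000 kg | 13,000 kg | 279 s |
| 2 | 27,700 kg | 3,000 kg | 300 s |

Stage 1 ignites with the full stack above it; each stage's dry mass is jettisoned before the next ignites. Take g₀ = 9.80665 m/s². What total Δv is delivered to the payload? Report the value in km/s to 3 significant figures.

Δv ≈ 7.70 km/s

Ignition mass of stage 1 = 114,000+13,000 + 27,700+3,000 + 5,010 = 162,710 kg.
Stage 1: m₀ = 162,710 kg, m_f = 162,710 − 114,000 = 48,710 kg; Δv = 279×9.80665×ln(3.34) = 2736.1×1.2061 ≈ 3300 m/s.
Stage 2: m₀ = 35,710 kg, m_f = 35,710 − 27,700 = 8,010 kg; Δv = 300×9.80665×ln(4.458) = 2942.0×1.4947 ≈ 4398 m/s.
Total Δv = 3300 + 4398 = 7698 m/s.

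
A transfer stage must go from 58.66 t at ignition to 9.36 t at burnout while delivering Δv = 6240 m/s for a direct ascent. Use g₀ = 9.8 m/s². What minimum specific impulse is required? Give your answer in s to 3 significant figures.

Isp ≈ 347 s

ln(m₀/m_f) = ln(58660/9360) = ln(6.267) = 1.8353.
v_e = Δv / ln(m₀/m_f) = 6240 / 1.8353 = 3400.0 m/s.
Isp = v_e / g₀ = 3400.0 / 9.8 = 346.9 s.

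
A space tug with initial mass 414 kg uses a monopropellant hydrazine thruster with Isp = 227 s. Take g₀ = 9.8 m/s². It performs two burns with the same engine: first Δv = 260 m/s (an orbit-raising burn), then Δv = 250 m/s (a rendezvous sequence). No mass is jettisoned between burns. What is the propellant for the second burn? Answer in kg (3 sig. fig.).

v_e = Isp · g₀ = 227 × 9.8 = 2224.6 m/s.
After the first burn: m = 414 × exp(−260/2224.6) = 414 × 0.88970 = 368.336 kg.
After the second burn: m = 368.336 × exp(−250/2224.6) = 368.336 × 0.89370 = 329.182 kg.
Second-burn propellant = 368.336 − 329.182 = 39.154 kg.

propellant for the second burn ≈ 39.2 kg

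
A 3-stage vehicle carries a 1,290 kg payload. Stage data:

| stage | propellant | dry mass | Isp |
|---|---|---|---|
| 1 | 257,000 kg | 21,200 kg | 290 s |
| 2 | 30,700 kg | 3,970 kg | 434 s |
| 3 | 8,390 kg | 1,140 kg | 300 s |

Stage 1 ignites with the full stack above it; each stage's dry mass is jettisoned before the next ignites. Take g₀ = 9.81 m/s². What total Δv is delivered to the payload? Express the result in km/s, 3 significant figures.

Ignition mass of stage 1 = 257,000+21,200 + 30,700+3,970 + 8,390+1,140 + 1,290 = 323,690 kg.
Stage 1: m₀ = 323,690 kg, m_f = 323,690 − 257,000 = 66,690 kg; Δv = 290×9.81×ln(4.854) = 2844.9×1.5797 ≈ 4494 m/s.
Stage 2: m₀ = 45,490 kg, m_f = 45,490 − 30,700 = 14,790 kg; Δv = 434×9.81×ln(3.076) = 4257.5×1.1235 ≈ 4784 m/s.
Stage 3: m₀ = 10,820 kg, m_f = 10,820 − 8,390 = 2,430 kg; Δv = 300×9.81×ln(4.453) = 2943.0×1.4935 ≈ 4395 m/s.
Total Δv = 4494 + 4784 + 4395 = 13673 m/s.

Δv ≈ 13.7 km/s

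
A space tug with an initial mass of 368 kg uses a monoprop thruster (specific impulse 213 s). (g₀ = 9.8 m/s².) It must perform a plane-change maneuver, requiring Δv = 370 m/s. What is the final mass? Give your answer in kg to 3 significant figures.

v_e = Isp · g₀ = 213 × 9.8 = 2087.4 m/s.
m₀/m_f = exp(Δv / v_e) = exp(370 / 2087.4) = exp(0.1773) = 1.1939.
m_f = m₀ / 1.1939 = 368 / 1.1939 = 308.234 kg.

final mass ≈ 308 kg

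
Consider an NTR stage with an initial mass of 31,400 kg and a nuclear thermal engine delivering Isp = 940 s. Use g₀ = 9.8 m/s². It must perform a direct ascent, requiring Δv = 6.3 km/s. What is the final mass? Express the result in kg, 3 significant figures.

final mass ≈ 15800 kg

v_e = Isp · g₀ = 940 × 9.8 = 9212.0 m/s.
m₀/m_f = exp(Δv / v_e) = exp(6300 / 9212.0) = exp(0.6839) = 1.9816.
m_f = m₀ / 1.9816 = 31,400 / 1.9816 = 15,845.8 kg.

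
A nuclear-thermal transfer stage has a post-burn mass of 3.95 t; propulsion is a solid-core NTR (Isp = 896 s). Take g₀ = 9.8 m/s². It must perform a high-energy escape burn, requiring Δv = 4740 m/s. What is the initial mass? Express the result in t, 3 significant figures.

v_e = Isp · g₀ = 896 × 9.8 = 8780.8 m/s.
m₀/m_f = exp(Δv / v_e) = exp(4740 / 8780.8) = exp(0.5398) = 1.7157.
m₀ = m_f × 1.7157 = 3.95 × 1.7157 = 6.77702 t.

initial mass ≈ 6.78 t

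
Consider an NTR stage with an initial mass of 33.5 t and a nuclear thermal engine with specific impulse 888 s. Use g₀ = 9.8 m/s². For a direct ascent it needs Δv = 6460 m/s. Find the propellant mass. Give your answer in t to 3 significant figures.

v_e = Isp · g₀ = 888 × 9.8 = 8702.4 m/s.
Rocket equation: m₀/m_f = exp(Δv / v_e) = exp(6460 / 8702.4) = exp(0.7423) = 2.1008.
m_f = 33.5 / 2.1008 = 15.9463 t, so propellant = m₀ − m_f = 33.5 − 15.9463 = 17.5537 t.

propellant mass ≈ 17.6 t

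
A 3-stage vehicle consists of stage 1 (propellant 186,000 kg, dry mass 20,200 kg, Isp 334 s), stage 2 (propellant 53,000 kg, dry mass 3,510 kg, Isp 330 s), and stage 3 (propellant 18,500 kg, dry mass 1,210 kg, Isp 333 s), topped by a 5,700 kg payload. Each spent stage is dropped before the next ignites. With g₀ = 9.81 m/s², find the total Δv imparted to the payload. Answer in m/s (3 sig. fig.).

Δv ≈ 11000 m/s

Ignition mass of stage 1 = 186,000+20,200 + 53,000+3,510 + 18,500+1,210 + 5,700 = 288,120 kg.
Stage 1: m₀ = 288,120 kg, m_f = 288,120 − 186,000 = 102,120 kg; Δv = 334×9.81×ln(2.821) = 3276.5×1.0372 ≈ 3399 m/s.
Stage 2: m₀ = 81,920 kg, m_f = 81,920 − 53,000 = 28,920 kg; Δv = 330×9.81×ln(2.833) = 3237.3×1.0412 ≈ 3371 m/s.
Stage 3: m₀ = 25,410 kg, m_f = 25,410 − 18,500 = 6,910 kg; Δv = 333×9.81×ln(3.677) = 3266.7×1.3022 ≈ 4254 m/s.
Total Δv = 3399 + 3371 + 4254 = 11024 m/s.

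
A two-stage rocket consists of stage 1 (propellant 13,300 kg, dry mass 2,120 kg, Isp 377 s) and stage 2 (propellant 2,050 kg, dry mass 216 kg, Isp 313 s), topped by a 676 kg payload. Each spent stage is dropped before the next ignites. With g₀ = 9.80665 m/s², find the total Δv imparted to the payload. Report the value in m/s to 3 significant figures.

Δv ≈ 8430 m/s

Ignition mass of stage 1 = 13,300+2,120 + 2,050+216 + 676 = 18,362 kg.
Stage 1: m₀ = 18,362 kg, m_f = 18,362 − 13,300 = 5,062 kg; Δv = 377×9.80665×ln(3.627) = 3697.1×1.2885 ≈ 4764 m/s.
Stage 2: m₀ = 2,942 kg, m_f = 2,942 − 2,050 = 892 kg; Δv = 313×9.80665×ln(3.298) = 3069.5×1.1934 ≈ 3663 m/s.
Total Δv = 4764 + 3663 = 8427 m/s.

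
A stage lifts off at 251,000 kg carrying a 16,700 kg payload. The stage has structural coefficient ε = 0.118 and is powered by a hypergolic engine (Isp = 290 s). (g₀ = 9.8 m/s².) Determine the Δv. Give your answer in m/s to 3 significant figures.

Stage wet mass = m₀ − payload = 251,000 − 16,700 = 234,300 kg.
Stage dry mass = ε × stage wet mass = 0.118 × 234,300 = 27,647.4 kg.
Burnout mass m_f = stage dry + payload = 27,647.4 + 16,700 = 44,347.4 kg.
v_e = Isp · g₀ = 290 × 9.8 = 2842.0 m/s.
By the Tsiolkovsky rocket equation, Δv = v_e · ln(251,000/44,347.4) = 2842.0 × ln(5.66) = 2842.0 × 1.7334 ≈ 4926 m/s.

Δv ≈ 4930 m/s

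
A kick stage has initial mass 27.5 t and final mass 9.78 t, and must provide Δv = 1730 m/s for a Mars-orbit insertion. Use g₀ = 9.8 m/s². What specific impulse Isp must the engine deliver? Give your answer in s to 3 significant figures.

ln(m₀/m_f) = ln(27500/9780) = ln(2.812) = 1.0338.
By the Tsiolkovsky rocket equation, v_e = Δv / ln(m₀/m_f) = 1730 / 1.0338 = 1673.4 m/s.
Isp = v_e / g₀ = 1673.4 / 9.8 = 170.8 s.

Isp ≈ 171 s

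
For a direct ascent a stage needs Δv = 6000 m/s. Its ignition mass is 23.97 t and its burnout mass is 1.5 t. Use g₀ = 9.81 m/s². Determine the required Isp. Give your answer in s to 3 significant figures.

Isp ≈ 221 s

ln(m₀/m_f) = ln(23970/1500) = ln(15.98) = 2.7713.
v_e = Δv / ln(m₀/m_f) = 6000 / 2.7713 = 2165.0 m/s.
Isp = v_e / g₀ = 2165.0 / 9.81 = 220.7 s.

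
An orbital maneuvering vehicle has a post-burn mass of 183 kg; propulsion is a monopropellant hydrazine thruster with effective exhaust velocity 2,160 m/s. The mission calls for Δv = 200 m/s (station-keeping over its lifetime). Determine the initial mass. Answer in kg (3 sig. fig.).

initial mass ≈ 201 kg

m₀/m_f = exp(Δv / v_e) = exp(200 / 2160.0) = exp(0.0926) = 1.0970.
m₀ = m_f × 1.0970 = 183 × 1.0970 = 200.751 kg.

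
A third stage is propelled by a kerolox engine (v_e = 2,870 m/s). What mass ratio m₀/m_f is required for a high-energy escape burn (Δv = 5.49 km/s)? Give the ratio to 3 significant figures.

Using Δv = v_e ln(m₀/m_f): m₀/m_f = exp(Δv / v_e) = exp(5490 / 2870.0) = exp(1.9129) = 6.7726.

mass ratio ≈ 6.77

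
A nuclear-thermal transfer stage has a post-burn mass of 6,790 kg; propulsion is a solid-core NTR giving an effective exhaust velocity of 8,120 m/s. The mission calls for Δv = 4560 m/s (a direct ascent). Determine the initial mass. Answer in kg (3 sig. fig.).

initial mass ≈ 11900 kg

Rocket equation: m₀/m_f = exp(Δv / v_e) = exp(4560 / 8120.0) = exp(0.5616) = 1.7534.
m₀ = m_f × 1.7534 = 6,790 × 1.7534 = 11,905.6 kg.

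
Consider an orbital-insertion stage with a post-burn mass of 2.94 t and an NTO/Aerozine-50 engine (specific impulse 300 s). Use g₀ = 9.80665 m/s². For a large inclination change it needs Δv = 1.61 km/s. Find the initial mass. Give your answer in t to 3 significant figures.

initial mass ≈ 5.08 t

v_e = Isp · g₀ = 300 × 9.80665 = 2942.0 m/s.
m₀/m_f = exp(Δv / v_e) = exp(1610 / 2942.0) = exp(0.5472) = 1.7285.
m₀ = m_f × 1.7285 = 2.94 × 1.7285 = 5.08179 t.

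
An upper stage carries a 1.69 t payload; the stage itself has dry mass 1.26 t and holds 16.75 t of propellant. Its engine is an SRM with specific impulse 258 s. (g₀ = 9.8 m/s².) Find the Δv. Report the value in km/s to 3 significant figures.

v_e = Isp · g₀ = 258 × 9.8 = 2528.4 m/s.
m₀ = payload + dry + propellant = 1.69 + 1.26 + 16.75 = 19.7 t.
m_f = payload + dry = 1.69 + 1.26 = 2.95 t.
Using Δv = v_e ln(m₀/m_f): Δv = v_e · ln(m₀/m_f) = 2528.4 × ln(6.678) = 2528.4 × 1.8988 ≈ 4801.0 m/s.

Δv ≈ 4.80 km/s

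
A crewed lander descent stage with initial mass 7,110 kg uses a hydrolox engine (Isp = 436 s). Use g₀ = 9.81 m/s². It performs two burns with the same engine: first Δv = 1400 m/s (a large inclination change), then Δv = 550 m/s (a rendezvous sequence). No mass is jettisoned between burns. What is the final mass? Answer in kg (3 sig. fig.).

final mass ≈ 4510 kg

v_e = Isp · g₀ = 436 × 9.81 = 4277.2 m/s.
After the first burn: m = 7110 × exp(−1400/4277.2) = 7110 × 0.72085 = 5,125.24 kg.
After the second burn: m = 5,125.24 × exp(−550/4277.2) = 5,125.24 × 0.87933 = 4,506.78 kg.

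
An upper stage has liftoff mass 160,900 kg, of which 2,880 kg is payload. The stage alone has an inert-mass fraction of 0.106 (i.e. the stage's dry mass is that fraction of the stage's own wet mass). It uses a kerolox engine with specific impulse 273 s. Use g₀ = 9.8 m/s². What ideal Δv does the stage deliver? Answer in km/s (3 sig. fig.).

Δv ≈ 5.63 km/s

Stage wet mass = m₀ − payload = 160,900 − 2,880 = 158,020 kg.
Stage dry mass = ε × stage wet mass = 0.106 × 158,020 = 16,750.1 kg.
Burnout mass m_f = stage dry + payload = 16,750.1 + 2,880 = 19,630.1 kg.
v_e = Isp · g₀ = 273 × 9.8 = 2675.4 m/s.
By the Tsiolkovsky rocket equation, Δv = v_e · ln(160,900/19,630.1) = 2675.4 × ln(8.197) = 2675.4 × 2.1037 ≈ 5628 m/s.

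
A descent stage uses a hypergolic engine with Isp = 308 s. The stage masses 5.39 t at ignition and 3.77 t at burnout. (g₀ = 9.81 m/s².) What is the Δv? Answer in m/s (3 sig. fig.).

Δv ≈ 1080 m/s

v_e = Isp · g₀ = 308 × 9.81 = 3021.5 m/s.
Δv = v_e · ln(m₀/m_f) = 3021.5 × ln(1.43) = 3021.5 × 0.3575 ≈ 1080.1 m/s.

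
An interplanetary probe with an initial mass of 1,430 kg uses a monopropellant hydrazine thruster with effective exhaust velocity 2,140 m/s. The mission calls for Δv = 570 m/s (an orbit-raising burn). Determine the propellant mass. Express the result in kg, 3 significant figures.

Rocket equation: m₀/m_f = exp(Δv / v_e) = exp(570 / 2140.0) = exp(0.2664) = 1.3052.
m_f = 1,430 / 1.3052 = 1,095.62 kg, so propellant = m₀ − m_f = 1,430 − 1,095.62 = 334.38 kg.

propellant mass ≈ 334 kg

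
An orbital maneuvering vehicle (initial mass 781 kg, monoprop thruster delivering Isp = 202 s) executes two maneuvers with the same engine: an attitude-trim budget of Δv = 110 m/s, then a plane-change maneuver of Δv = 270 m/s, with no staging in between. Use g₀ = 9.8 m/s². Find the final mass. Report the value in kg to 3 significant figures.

v_e = Isp · g₀ = 202 × 9.8 = 1979.6 m/s.
After the first burn: m = 781 × exp(−110/1979.6) = 781 × 0.94595 = 738.787 kg.
After the second burn: m = 738.787 × exp(−270/1979.6) = 738.787 × 0.87250 = 644.592 kg.

final mass ≈ 645 kg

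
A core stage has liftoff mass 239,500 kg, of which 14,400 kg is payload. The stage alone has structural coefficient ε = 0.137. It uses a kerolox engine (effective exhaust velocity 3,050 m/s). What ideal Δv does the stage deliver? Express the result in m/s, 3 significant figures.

Stage wet mass = m₀ − payload = 239,500 − 14,400 = 225,100 kg.
Stage dry mass = ε × stage wet mass = 0.137 × 225,100 = 30,838.7 kg.
Burnout mass m_f = stage dry + payload = 30,838.7 + 14,400 = 45,238.7 kg.
By the Tsiolkovsky rocket equation, Δv = v_e · ln(239,500/45,238.7) = 3050.0 × ln(5.294) = 3050.0 × 1.6666 ≈ 5083 m/s.

Δv ≈ 5080 m/s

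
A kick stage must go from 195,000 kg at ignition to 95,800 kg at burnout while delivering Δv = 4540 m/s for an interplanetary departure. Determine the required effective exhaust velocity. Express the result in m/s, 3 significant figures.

ln(m₀/m_f) = ln(195000/95800) = ln(2.035) = 0.7107.
Rocket equation: v_e = Δv / ln(m₀/m_f) = 4540 / 0.7107 = 6387.7 m/s.

v_e ≈ 6390 m/s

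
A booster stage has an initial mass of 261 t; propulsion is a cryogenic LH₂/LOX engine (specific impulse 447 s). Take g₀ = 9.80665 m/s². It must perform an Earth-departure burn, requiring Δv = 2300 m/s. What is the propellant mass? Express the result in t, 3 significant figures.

propellant mass ≈ 107 t

v_e = Isp · g₀ = 447 × 9.80665 = 4383.6 m/s.
m₀/m_f = exp(Δv / v_e) = exp(2300 / 4383.6) = exp(0.5247) = 1.6899.
m_f = 261 / 1.6899 = 154.447 t, so propellant = m₀ − m_f = 261 − 154.447 = 106.553 t.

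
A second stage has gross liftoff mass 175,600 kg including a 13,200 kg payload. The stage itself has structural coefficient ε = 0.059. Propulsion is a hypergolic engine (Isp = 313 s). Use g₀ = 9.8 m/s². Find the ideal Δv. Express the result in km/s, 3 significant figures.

Δv ≈ 6.26 km/s

Stage wet mass = m₀ − payload = 175,600 − 13,200 = 162,400 kg.
Stage dry mass = ε × stage wet mass = 0.059 × 162,400 = 9,581.6 kg.
Burnout mass m_f = stage dry + payload = 9,581.6 + 13,200 = 22,781.6 kg.
v_e = Isp · g₀ = 313 × 9.8 = 3067.4 m/s.
Using Δv = v_e ln(m₀/m_f): Δv = v_e · ln(175,600/22,781.6) = 3067.4 × ln(7.708) = 3067.4 × 2.0423 ≈ 6264 m/s.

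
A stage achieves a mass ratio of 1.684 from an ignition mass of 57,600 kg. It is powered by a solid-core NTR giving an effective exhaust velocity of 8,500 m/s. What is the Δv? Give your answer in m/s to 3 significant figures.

Δv = v_e · ln(1.684) = 8500.0 × 0.5212 ≈ 4430.0 m/s.

Δv ≈ 4430 m/s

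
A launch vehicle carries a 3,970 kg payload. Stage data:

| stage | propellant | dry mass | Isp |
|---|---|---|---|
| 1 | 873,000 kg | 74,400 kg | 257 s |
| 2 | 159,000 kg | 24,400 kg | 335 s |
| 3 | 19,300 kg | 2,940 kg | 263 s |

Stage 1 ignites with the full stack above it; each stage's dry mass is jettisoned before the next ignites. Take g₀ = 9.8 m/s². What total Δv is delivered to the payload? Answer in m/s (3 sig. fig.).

Ignition mass of stage 1 = 873,000+74,400 + 159,000+24,400 + 19,300+2,940 + 3,970 = 1,157,010 kg.
Stage 1: m₀ = 1,157,010 kg, m_f = 1,157,010 − 873,000 = 284,010 kg; Δv = 257×9.8×ln(4.074) = 2518.6×1.4046 ≈ 3538 m/s.
Stage 2: m₀ = 209,610 kg, m_f = 209,610 − 159,000 = 50,610 kg; Δv = 335×9.8×ln(4.142) = 3283.0×1.4211 ≈ 4665 m/s.
Stage 3: m₀ = 26,210 kg, m_f = 26,210 − 19,300 = 6,910 kg; Δv = 263×9.8×ln(3.793) = 2577.4×1.3332 ≈ 3436 m/s.
Total Δv = 3538 + 4665 + 3436 = 11639 m/s.

Δv ≈ 11600 m/s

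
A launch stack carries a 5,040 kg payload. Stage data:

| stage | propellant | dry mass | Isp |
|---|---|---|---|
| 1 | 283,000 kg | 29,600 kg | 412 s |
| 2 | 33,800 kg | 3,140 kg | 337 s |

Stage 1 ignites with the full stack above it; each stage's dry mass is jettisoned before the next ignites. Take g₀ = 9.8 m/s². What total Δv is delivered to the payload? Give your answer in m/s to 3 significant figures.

Ignition mass of stage 1 = 283,000+29,600 + 33,800+3,140 + 5,040 = 354,580 kg.
Stage 1: m₀ = 354,580 kg, m_f = 354,580 − 283,000 = 71,580 kg; Δv = 412×9.8×ln(4.954) = 4037.6×1.6001 ≈ 6461 m/s.
Stage 2: m₀ = 41,980 kg, m_f = 41,980 − 33,800 = 8,180 kg; Δv = 337×9.8×ln(5.132) = 3302.6×1.6355 ≈ 5401 m/s.
Total Δv = 6461 + 5401 = 11862 m/s.

Δv ≈ 11900 m/s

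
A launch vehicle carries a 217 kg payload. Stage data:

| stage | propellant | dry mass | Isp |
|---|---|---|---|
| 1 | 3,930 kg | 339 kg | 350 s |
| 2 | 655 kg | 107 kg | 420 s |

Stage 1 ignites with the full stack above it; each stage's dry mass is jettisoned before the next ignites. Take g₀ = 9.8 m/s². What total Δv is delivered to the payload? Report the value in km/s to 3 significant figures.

Δv ≈ 9.29 km/s

Ignition mass of stage 1 = 3,930+339 + 655+107 + 217 = 5,248 kg.
Stage 1: m₀ = 5,248 kg, m_f = 5,248 − 3,930 = 1,318 kg; Δv = 350×9.8×ln(3.982) = 3430.0×1.3817 ≈ 4739 m/s.
Stage 2: m₀ = 979 kg, m_f = 979 − 655 = 324 kg; Δv = 420×9.8×ln(3.022) = 4116.0×1.1058 ≈ 4551 m/s.
Total Δv = 4739 + 4551 = 9290 m/s.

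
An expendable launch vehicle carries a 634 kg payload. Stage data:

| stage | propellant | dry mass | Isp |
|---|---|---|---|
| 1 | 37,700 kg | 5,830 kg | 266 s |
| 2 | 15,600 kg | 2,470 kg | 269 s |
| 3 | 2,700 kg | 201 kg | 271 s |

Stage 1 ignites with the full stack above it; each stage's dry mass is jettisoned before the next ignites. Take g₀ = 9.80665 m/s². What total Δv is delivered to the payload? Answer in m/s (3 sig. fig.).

Δv ≈ 9470 m/s

Ignition mass of stage 1 = 37,700+5,830 + 15,600+2,470 + 2,700+201 + 634 = 65,135 kg.
Stage 1: m₀ = 65,135 kg, m_f = 65,135 − 37,700 = 27,435 kg; Δv = 266×9.80665×ln(2.374) = 2608.6×0.8646 ≈ 2255 m/s.
Stage 2: m₀ = 21,605 kg, m_f = 21,605 − 15,600 = 6,005 kg; Δv = 269×9.80665×ln(3.598) = 2638.0×1.2803 ≈ 3378 m/s.
Stage 3: m₀ = 3,535 kg, m_f = 3,535 − 2,700 = 835 kg; Δv = 271×9.80665×ln(4.234) = 2657.6×1.4430 ≈ 3835 m/s.
Total Δv = 2255 + 3378 + 3835 = 9468 m/s.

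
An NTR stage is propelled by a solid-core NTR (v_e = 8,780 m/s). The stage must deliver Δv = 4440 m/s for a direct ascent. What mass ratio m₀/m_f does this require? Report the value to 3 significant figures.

mass ratio ≈ 1.66

m₀/m_f = exp(Δv / v_e) = exp(4440 / 8780.0) = exp(0.5057) = 1.6581.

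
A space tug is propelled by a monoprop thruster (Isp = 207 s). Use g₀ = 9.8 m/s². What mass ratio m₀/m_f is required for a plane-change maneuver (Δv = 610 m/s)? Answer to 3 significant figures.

v_e = Isp · g₀ = 207 × 9.8 = 2028.6 m/s.
m₀/m_f = exp(Δv / v_e) = exp(610 / 2028.6) = exp(0.3007) = 1.3508.

mass ratio ≈ 1.35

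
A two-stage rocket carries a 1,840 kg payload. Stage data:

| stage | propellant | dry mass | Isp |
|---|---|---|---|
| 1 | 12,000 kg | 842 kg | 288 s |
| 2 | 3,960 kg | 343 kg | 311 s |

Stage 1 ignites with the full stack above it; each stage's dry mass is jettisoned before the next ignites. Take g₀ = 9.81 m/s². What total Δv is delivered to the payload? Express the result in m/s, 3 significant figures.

Ignition mass of stage 1 = 12,000+842 + 3,960+343 + 1,840 = 18,985 kg.
Stage 1: m₀ = 18,985 kg, m_f = 18,985 − 12,000 = 6,985 kg; Δv = 288×9.81×ln(2.718) = 2825.3×0.9999 ≈ 2825 m/s.
Stage 2: m₀ = 6,143 kg, m_f = 6,143 − 3,960 = 2,183 kg; Δv = 311×9.81×ln(2.814) = 3050.9×1.0346 ≈ 3157 m/s.
Total Δv = 2825 + 3157 = 5982 m/s.

Δv ≈ 5980 m/s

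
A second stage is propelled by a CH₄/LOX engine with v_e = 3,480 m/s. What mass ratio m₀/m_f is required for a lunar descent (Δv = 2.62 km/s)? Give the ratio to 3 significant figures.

Rocket equation: m₀/m_f = exp(Δv / v_e) = exp(2620 / 3480.0) = exp(0.7529) = 2.1231.

mass ratio ≈ 2.12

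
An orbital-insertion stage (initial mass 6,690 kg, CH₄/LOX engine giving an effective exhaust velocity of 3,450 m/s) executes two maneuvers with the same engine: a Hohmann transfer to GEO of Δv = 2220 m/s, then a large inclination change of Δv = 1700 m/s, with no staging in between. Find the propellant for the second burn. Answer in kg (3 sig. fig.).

After the first burn: m = 6690 × exp(−2220/3450.0) = 6690 × 0.52546 = 3,515.33 kg.
After the second burn: m = 3,515.33 × exp(−1700/3450.0) = 3,515.33 × 0.61094 = 2,147.66 kg.
Second-burn propellant = 3,515.33 − 2,147.66 = 1,367.67 kg.

propellant for the second burn ≈ 1370 kg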